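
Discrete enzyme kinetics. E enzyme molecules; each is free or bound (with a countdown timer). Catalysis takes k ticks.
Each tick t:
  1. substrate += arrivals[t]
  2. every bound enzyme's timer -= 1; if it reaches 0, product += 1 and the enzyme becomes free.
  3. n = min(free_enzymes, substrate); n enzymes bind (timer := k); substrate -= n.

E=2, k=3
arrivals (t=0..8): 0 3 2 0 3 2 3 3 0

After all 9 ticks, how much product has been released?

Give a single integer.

t=0: arr=0 -> substrate=0 bound=0 product=0
t=1: arr=3 -> substrate=1 bound=2 product=0
t=2: arr=2 -> substrate=3 bound=2 product=0
t=3: arr=0 -> substrate=3 bound=2 product=0
t=4: arr=3 -> substrate=4 bound=2 product=2
t=5: arr=2 -> substrate=6 bound=2 product=2
t=6: arr=3 -> substrate=9 bound=2 product=2
t=7: arr=3 -> substrate=10 bound=2 product=4
t=8: arr=0 -> substrate=10 bound=2 product=4

Answer: 4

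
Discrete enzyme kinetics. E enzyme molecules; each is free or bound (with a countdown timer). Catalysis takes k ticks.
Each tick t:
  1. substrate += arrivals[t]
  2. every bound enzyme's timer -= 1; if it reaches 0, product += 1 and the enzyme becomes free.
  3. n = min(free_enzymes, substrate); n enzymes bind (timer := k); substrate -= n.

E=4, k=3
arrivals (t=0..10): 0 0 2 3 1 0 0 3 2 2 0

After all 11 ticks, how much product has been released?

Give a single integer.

Answer: 8

Derivation:
t=0: arr=0 -> substrate=0 bound=0 product=0
t=1: arr=0 -> substrate=0 bound=0 product=0
t=2: arr=2 -> substrate=0 bound=2 product=0
t=3: arr=3 -> substrate=1 bound=4 product=0
t=4: arr=1 -> substrate=2 bound=4 product=0
t=5: arr=0 -> substrate=0 bound=4 product=2
t=6: arr=0 -> substrate=0 bound=2 product=4
t=7: arr=3 -> substrate=1 bound=4 product=4
t=8: arr=2 -> substrate=1 bound=4 product=6
t=9: arr=2 -> substrate=3 bound=4 product=6
t=10: arr=0 -> substrate=1 bound=4 product=8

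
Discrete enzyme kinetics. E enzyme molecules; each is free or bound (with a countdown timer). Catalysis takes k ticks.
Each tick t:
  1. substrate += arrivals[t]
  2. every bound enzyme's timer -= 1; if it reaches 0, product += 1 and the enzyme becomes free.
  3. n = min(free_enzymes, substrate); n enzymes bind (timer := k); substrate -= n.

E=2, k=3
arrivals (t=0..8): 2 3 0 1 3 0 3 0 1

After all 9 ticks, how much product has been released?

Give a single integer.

t=0: arr=2 -> substrate=0 bound=2 product=0
t=1: arr=3 -> substrate=3 bound=2 product=0
t=2: arr=0 -> substrate=3 bound=2 product=0
t=3: arr=1 -> substrate=2 bound=2 product=2
t=4: arr=3 -> substrate=5 bound=2 product=2
t=5: arr=0 -> substrate=5 bound=2 product=2
t=6: arr=3 -> substrate=6 bound=2 product=4
t=7: arr=0 -> substrate=6 bound=2 product=4
t=8: arr=1 -> substrate=7 bound=2 product=4

Answer: 4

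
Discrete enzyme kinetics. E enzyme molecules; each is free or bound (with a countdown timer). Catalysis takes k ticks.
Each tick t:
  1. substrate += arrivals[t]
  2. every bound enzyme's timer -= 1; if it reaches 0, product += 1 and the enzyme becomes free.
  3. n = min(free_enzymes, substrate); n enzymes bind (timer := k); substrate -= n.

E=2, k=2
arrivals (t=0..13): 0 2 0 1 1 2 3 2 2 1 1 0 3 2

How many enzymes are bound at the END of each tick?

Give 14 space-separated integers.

t=0: arr=0 -> substrate=0 bound=0 product=0
t=1: arr=2 -> substrate=0 bound=2 product=0
t=2: arr=0 -> substrate=0 bound=2 product=0
t=3: arr=1 -> substrate=0 bound=1 product=2
t=4: arr=1 -> substrate=0 bound=2 product=2
t=5: arr=2 -> substrate=1 bound=2 product=3
t=6: arr=3 -> substrate=3 bound=2 product=4
t=7: arr=2 -> substrate=4 bound=2 product=5
t=8: arr=2 -> substrate=5 bound=2 product=6
t=9: arr=1 -> substrate=5 bound=2 product=7
t=10: arr=1 -> substrate=5 bound=2 product=8
t=11: arr=0 -> substrate=4 bound=2 product=9
t=12: arr=3 -> substrate=6 bound=2 product=10
t=13: arr=2 -> substrate=7 bound=2 product=11

Answer: 0 2 2 1 2 2 2 2 2 2 2 2 2 2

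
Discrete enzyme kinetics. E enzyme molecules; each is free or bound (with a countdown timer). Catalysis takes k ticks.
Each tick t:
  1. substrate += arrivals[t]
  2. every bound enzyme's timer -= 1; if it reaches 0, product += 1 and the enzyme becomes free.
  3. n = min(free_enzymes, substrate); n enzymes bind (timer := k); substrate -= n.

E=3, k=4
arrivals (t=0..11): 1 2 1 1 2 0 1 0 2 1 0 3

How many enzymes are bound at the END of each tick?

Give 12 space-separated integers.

Answer: 1 3 3 3 3 3 3 3 3 3 3 3

Derivation:
t=0: arr=1 -> substrate=0 bound=1 product=0
t=1: arr=2 -> substrate=0 bound=3 product=0
t=2: arr=1 -> substrate=1 bound=3 product=0
t=3: arr=1 -> substrate=2 bound=3 product=0
t=4: arr=2 -> substrate=3 bound=3 product=1
t=5: arr=0 -> substrate=1 bound=3 product=3
t=6: arr=1 -> substrate=2 bound=3 product=3
t=7: arr=0 -> substrate=2 bound=3 product=3
t=8: arr=2 -> substrate=3 bound=3 product=4
t=9: arr=1 -> substrate=2 bound=3 product=6
t=10: arr=0 -> substrate=2 bound=3 product=6
t=11: arr=3 -> substrate=5 bound=3 product=6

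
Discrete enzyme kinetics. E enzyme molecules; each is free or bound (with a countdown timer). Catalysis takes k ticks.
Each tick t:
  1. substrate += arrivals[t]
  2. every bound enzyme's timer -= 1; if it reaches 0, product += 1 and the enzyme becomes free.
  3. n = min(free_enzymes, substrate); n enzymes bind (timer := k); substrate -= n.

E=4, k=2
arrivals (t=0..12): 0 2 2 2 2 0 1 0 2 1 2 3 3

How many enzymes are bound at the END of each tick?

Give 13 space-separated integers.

t=0: arr=0 -> substrate=0 bound=0 product=0
t=1: arr=2 -> substrate=0 bound=2 product=0
t=2: arr=2 -> substrate=0 bound=4 product=0
t=3: arr=2 -> substrate=0 bound=4 product=2
t=4: arr=2 -> substrate=0 bound=4 product=4
t=5: arr=0 -> substrate=0 bound=2 product=6
t=6: arr=1 -> substrate=0 bound=1 product=8
t=7: arr=0 -> substrate=0 bound=1 product=8
t=8: arr=2 -> substrate=0 bound=2 product=9
t=9: arr=1 -> substrate=0 bound=3 product=9
t=10: arr=2 -> substrate=0 bound=3 product=11
t=11: arr=3 -> substrate=1 bound=4 product=12
t=12: arr=3 -> substrate=2 bound=4 product=14

Answer: 0 2 4 4 4 2 1 1 2 3 3 4 4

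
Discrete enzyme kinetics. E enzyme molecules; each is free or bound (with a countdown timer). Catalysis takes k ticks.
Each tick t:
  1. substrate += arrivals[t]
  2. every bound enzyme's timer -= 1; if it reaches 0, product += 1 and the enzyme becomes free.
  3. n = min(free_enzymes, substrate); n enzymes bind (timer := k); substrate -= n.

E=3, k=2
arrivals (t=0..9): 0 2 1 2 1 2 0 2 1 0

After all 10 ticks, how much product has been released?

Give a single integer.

Answer: 10

Derivation:
t=0: arr=0 -> substrate=0 bound=0 product=0
t=1: arr=2 -> substrate=0 bound=2 product=0
t=2: arr=1 -> substrate=0 bound=3 product=0
t=3: arr=2 -> substrate=0 bound=3 product=2
t=4: arr=1 -> substrate=0 bound=3 product=3
t=5: arr=2 -> substrate=0 bound=3 product=5
t=6: arr=0 -> substrate=0 bound=2 product=6
t=7: arr=2 -> substrate=0 bound=2 product=8
t=8: arr=1 -> substrate=0 bound=3 product=8
t=9: arr=0 -> substrate=0 bound=1 product=10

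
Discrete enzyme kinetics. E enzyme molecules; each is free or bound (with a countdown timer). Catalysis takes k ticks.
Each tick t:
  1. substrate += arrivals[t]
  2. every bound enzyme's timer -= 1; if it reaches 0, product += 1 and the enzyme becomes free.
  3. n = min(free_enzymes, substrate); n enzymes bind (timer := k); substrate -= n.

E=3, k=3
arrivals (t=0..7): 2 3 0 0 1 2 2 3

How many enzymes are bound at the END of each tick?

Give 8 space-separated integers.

Answer: 2 3 3 3 3 3 3 3

Derivation:
t=0: arr=2 -> substrate=0 bound=2 product=0
t=1: arr=3 -> substrate=2 bound=3 product=0
t=2: arr=0 -> substrate=2 bound=3 product=0
t=3: arr=0 -> substrate=0 bound=3 product=2
t=4: arr=1 -> substrate=0 bound=3 product=3
t=5: arr=2 -> substrate=2 bound=3 product=3
t=6: arr=2 -> substrate=2 bound=3 product=5
t=7: arr=3 -> substrate=4 bound=3 product=6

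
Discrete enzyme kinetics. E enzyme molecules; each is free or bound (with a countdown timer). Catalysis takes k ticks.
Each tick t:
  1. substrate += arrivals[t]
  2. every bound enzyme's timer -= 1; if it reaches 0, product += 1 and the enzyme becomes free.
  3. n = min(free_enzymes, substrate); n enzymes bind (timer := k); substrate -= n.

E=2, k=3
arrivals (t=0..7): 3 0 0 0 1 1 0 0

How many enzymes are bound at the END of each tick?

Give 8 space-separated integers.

Answer: 2 2 2 1 2 2 2 1

Derivation:
t=0: arr=3 -> substrate=1 bound=2 product=0
t=1: arr=0 -> substrate=1 bound=2 product=0
t=2: arr=0 -> substrate=1 bound=2 product=0
t=3: arr=0 -> substrate=0 bound=1 product=2
t=4: arr=1 -> substrate=0 bound=2 product=2
t=5: arr=1 -> substrate=1 bound=2 product=2
t=6: arr=0 -> substrate=0 bound=2 product=3
t=7: arr=0 -> substrate=0 bound=1 product=4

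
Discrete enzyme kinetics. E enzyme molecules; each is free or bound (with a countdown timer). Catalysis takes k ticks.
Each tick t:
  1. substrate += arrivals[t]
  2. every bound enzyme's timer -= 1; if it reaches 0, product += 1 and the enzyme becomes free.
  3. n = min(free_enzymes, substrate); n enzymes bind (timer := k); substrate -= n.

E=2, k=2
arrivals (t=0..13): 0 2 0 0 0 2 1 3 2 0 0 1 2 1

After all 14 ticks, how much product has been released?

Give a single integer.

t=0: arr=0 -> substrate=0 bound=0 product=0
t=1: arr=2 -> substrate=0 bound=2 product=0
t=2: arr=0 -> substrate=0 bound=2 product=0
t=3: arr=0 -> substrate=0 bound=0 product=2
t=4: arr=0 -> substrate=0 bound=0 product=2
t=5: arr=2 -> substrate=0 bound=2 product=2
t=6: arr=1 -> substrate=1 bound=2 product=2
t=7: arr=3 -> substrate=2 bound=2 product=4
t=8: arr=2 -> substrate=4 bound=2 product=4
t=9: arr=0 -> substrate=2 bound=2 product=6
t=10: arr=0 -> substrate=2 bound=2 product=6
t=11: arr=1 -> substrate=1 bound=2 product=8
t=12: arr=2 -> substrate=3 bound=2 product=8
t=13: arr=1 -> substrate=2 bound=2 product=10

Answer: 10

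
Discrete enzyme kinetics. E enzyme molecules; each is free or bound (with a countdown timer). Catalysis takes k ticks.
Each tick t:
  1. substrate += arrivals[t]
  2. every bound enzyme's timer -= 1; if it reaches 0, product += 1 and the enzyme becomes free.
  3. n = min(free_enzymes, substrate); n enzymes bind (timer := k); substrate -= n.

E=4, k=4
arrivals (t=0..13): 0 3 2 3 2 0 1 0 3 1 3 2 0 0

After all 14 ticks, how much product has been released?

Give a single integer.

t=0: arr=0 -> substrate=0 bound=0 product=0
t=1: arr=3 -> substrate=0 bound=3 product=0
t=2: arr=2 -> substrate=1 bound=4 product=0
t=3: arr=3 -> substrate=4 bound=4 product=0
t=4: arr=2 -> substrate=6 bound=4 product=0
t=5: arr=0 -> substrate=3 bound=4 product=3
t=6: arr=1 -> substrate=3 bound=4 product=4
t=7: arr=0 -> substrate=3 bound=4 product=4
t=8: arr=3 -> substrate=6 bound=4 product=4
t=9: arr=1 -> substrate=4 bound=4 product=7
t=10: arr=3 -> substrate=6 bound=4 product=8
t=11: arr=2 -> substrate=8 bound=4 product=8
t=12: arr=0 -> substrate=8 bound=4 product=8
t=13: arr=0 -> substrate=5 bound=4 product=11

Answer: 11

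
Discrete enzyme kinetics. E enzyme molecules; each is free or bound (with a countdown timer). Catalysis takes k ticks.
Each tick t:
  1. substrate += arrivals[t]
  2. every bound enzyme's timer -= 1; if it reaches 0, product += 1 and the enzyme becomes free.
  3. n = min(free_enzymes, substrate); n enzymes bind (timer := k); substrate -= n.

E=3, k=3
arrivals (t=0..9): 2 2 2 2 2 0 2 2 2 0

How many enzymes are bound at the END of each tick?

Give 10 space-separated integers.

Answer: 2 3 3 3 3 3 3 3 3 3

Derivation:
t=0: arr=2 -> substrate=0 bound=2 product=0
t=1: arr=2 -> substrate=1 bound=3 product=0
t=2: arr=2 -> substrate=3 bound=3 product=0
t=3: arr=2 -> substrate=3 bound=3 product=2
t=4: arr=2 -> substrate=4 bound=3 product=3
t=5: arr=0 -> substrate=4 bound=3 product=3
t=6: arr=2 -> substrate=4 bound=3 product=5
t=7: arr=2 -> substrate=5 bound=3 product=6
t=8: arr=2 -> substrate=7 bound=3 product=6
t=9: arr=0 -> substrate=5 bound=3 product=8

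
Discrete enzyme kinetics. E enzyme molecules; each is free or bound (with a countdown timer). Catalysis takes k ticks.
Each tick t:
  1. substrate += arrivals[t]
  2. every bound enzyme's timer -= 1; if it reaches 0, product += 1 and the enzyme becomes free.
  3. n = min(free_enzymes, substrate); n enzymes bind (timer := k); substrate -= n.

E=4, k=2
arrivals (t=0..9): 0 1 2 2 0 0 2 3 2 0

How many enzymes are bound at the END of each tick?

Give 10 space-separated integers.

t=0: arr=0 -> substrate=0 bound=0 product=0
t=1: arr=1 -> substrate=0 bound=1 product=0
t=2: arr=2 -> substrate=0 bound=3 product=0
t=3: arr=2 -> substrate=0 bound=4 product=1
t=4: arr=0 -> substrate=0 bound=2 product=3
t=5: arr=0 -> substrate=0 bound=0 product=5
t=6: arr=2 -> substrate=0 bound=2 product=5
t=7: arr=3 -> substrate=1 bound=4 product=5
t=8: arr=2 -> substrate=1 bound=4 product=7
t=9: arr=0 -> substrate=0 bound=3 product=9

Answer: 0 1 3 4 2 0 2 4 4 3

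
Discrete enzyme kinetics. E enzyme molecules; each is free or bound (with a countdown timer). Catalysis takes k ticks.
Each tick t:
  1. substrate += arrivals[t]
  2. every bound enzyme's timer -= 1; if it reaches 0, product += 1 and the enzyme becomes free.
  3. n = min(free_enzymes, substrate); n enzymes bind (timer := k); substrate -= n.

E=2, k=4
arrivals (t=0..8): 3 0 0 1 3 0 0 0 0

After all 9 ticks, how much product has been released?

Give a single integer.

Answer: 4

Derivation:
t=0: arr=3 -> substrate=1 bound=2 product=0
t=1: arr=0 -> substrate=1 bound=2 product=0
t=2: arr=0 -> substrate=1 bound=2 product=0
t=3: arr=1 -> substrate=2 bound=2 product=0
t=4: arr=3 -> substrate=3 bound=2 product=2
t=5: arr=0 -> substrate=3 bound=2 product=2
t=6: arr=0 -> substrate=3 bound=2 product=2
t=7: arr=0 -> substrate=3 bound=2 product=2
t=8: arr=0 -> substrate=1 bound=2 product=4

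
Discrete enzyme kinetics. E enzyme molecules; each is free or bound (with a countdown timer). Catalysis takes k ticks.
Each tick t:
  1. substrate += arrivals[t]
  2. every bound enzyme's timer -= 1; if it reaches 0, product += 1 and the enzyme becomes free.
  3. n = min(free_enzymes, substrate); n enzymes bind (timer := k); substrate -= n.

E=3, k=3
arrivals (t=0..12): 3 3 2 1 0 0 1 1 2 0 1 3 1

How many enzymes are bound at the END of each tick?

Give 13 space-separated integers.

Answer: 3 3 3 3 3 3 3 3 3 3 3 3 3

Derivation:
t=0: arr=3 -> substrate=0 bound=3 product=0
t=1: arr=3 -> substrate=3 bound=3 product=0
t=2: arr=2 -> substrate=5 bound=3 product=0
t=3: arr=1 -> substrate=3 bound=3 product=3
t=4: arr=0 -> substrate=3 bound=3 product=3
t=5: arr=0 -> substrate=3 bound=3 product=3
t=6: arr=1 -> substrate=1 bound=3 product=6
t=7: arr=1 -> substrate=2 bound=3 product=6
t=8: arr=2 -> substrate=4 bound=3 product=6
t=9: arr=0 -> substrate=1 bound=3 product=9
t=10: arr=1 -> substrate=2 bound=3 product=9
t=11: arr=3 -> substrate=5 bound=3 product=9
t=12: arr=1 -> substrate=3 bound=3 product=12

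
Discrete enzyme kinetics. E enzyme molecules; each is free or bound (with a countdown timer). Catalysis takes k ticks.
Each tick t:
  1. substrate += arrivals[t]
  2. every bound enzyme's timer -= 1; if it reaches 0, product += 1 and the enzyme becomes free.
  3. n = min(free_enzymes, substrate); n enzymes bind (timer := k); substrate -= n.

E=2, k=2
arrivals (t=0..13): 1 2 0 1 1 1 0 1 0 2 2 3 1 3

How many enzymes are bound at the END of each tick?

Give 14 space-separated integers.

Answer: 1 2 2 2 2 2 1 1 1 2 2 2 2 2

Derivation:
t=0: arr=1 -> substrate=0 bound=1 product=0
t=1: arr=2 -> substrate=1 bound=2 product=0
t=2: arr=0 -> substrate=0 bound=2 product=1
t=3: arr=1 -> substrate=0 bound=2 product=2
t=4: arr=1 -> substrate=0 bound=2 product=3
t=5: arr=1 -> substrate=0 bound=2 product=4
t=6: arr=0 -> substrate=0 bound=1 product=5
t=7: arr=1 -> substrate=0 bound=1 product=6
t=8: arr=0 -> substrate=0 bound=1 product=6
t=9: arr=2 -> substrate=0 bound=2 product=7
t=10: arr=2 -> substrate=2 bound=2 product=7
t=11: arr=3 -> substrate=3 bound=2 product=9
t=12: arr=1 -> substrate=4 bound=2 product=9
t=13: arr=3 -> substrate=5 bound=2 product=11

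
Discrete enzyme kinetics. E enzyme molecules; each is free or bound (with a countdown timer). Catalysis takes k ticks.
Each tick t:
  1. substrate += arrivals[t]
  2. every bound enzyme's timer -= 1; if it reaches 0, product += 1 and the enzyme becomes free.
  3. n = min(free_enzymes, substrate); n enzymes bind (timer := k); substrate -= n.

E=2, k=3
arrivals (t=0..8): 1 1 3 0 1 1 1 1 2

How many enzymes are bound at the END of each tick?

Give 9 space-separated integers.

Answer: 1 2 2 2 2 2 2 2 2

Derivation:
t=0: arr=1 -> substrate=0 bound=1 product=0
t=1: arr=1 -> substrate=0 bound=2 product=0
t=2: arr=3 -> substrate=3 bound=2 product=0
t=3: arr=0 -> substrate=2 bound=2 product=1
t=4: arr=1 -> substrate=2 bound=2 product=2
t=5: arr=1 -> substrate=3 bound=2 product=2
t=6: arr=1 -> substrate=3 bound=2 product=3
t=7: arr=1 -> substrate=3 bound=2 product=4
t=8: arr=2 -> substrate=5 bound=2 product=4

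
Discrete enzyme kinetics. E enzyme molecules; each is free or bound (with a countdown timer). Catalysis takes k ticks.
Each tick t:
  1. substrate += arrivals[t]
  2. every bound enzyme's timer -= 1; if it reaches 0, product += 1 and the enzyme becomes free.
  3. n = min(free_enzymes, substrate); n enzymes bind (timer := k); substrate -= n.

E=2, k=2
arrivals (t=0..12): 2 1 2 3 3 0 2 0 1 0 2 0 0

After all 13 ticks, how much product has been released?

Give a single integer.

Answer: 12

Derivation:
t=0: arr=2 -> substrate=0 bound=2 product=0
t=1: arr=1 -> substrate=1 bound=2 product=0
t=2: arr=2 -> substrate=1 bound=2 product=2
t=3: arr=3 -> substrate=4 bound=2 product=2
t=4: arr=3 -> substrate=5 bound=2 product=4
t=5: arr=0 -> substrate=5 bound=2 product=4
t=6: arr=2 -> substrate=5 bound=2 product=6
t=7: arr=0 -> substrate=5 bound=2 product=6
t=8: arr=1 -> substrate=4 bound=2 product=8
t=9: arr=0 -> substrate=4 bound=2 product=8
t=10: arr=2 -> substrate=4 bound=2 product=10
t=11: arr=0 -> substrate=4 bound=2 product=10
t=12: arr=0 -> substrate=2 bound=2 product=12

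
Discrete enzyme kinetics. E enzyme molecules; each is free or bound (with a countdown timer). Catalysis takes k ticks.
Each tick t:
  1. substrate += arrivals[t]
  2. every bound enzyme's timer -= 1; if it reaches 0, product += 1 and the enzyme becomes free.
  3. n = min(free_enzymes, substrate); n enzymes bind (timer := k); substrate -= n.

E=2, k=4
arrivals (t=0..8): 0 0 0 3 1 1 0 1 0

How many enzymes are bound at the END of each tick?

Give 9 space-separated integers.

t=0: arr=0 -> substrate=0 bound=0 product=0
t=1: arr=0 -> substrate=0 bound=0 product=0
t=2: arr=0 -> substrate=0 bound=0 product=0
t=3: arr=3 -> substrate=1 bound=2 product=0
t=4: arr=1 -> substrate=2 bound=2 product=0
t=5: arr=1 -> substrate=3 bound=2 product=0
t=6: arr=0 -> substrate=3 bound=2 product=0
t=7: arr=1 -> substrate=2 bound=2 product=2
t=8: arr=0 -> substrate=2 bound=2 product=2

Answer: 0 0 0 2 2 2 2 2 2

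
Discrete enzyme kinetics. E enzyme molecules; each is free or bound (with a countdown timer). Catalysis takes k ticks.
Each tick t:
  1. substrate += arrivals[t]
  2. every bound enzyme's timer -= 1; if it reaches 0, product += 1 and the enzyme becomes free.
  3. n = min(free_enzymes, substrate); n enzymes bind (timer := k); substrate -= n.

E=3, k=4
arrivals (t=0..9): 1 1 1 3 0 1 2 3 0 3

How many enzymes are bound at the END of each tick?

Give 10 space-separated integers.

t=0: arr=1 -> substrate=0 bound=1 product=0
t=1: arr=1 -> substrate=0 bound=2 product=0
t=2: arr=1 -> substrate=0 bound=3 product=0
t=3: arr=3 -> substrate=3 bound=3 product=0
t=4: arr=0 -> substrate=2 bound=3 product=1
t=5: arr=1 -> substrate=2 bound=3 product=2
t=6: arr=2 -> substrate=3 bound=3 product=3
t=7: arr=3 -> substrate=6 bound=3 product=3
t=8: arr=0 -> substrate=5 bound=3 product=4
t=9: arr=3 -> substrate=7 bound=3 product=5

Answer: 1 2 3 3 3 3 3 3 3 3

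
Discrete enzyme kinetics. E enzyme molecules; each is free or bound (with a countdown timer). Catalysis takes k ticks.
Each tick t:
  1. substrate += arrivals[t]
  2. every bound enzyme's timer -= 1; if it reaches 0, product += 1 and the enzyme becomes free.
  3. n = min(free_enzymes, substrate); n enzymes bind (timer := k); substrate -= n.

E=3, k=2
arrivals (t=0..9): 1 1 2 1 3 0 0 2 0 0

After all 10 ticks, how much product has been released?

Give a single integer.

t=0: arr=1 -> substrate=0 bound=1 product=0
t=1: arr=1 -> substrate=0 bound=2 product=0
t=2: arr=2 -> substrate=0 bound=3 product=1
t=3: arr=1 -> substrate=0 bound=3 product=2
t=4: arr=3 -> substrate=1 bound=3 product=4
t=5: arr=0 -> substrate=0 bound=3 product=5
t=6: arr=0 -> substrate=0 bound=1 product=7
t=7: arr=2 -> substrate=0 bound=2 product=8
t=8: arr=0 -> substrate=0 bound=2 product=8
t=9: arr=0 -> substrate=0 bound=0 product=10

Answer: 10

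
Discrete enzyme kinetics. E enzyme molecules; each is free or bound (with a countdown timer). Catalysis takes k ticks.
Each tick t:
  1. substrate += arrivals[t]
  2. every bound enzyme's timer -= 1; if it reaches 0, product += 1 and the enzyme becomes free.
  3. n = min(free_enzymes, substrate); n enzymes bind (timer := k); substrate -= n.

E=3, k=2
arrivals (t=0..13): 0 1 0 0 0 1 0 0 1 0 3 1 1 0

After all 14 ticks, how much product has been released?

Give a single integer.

Answer: 6

Derivation:
t=0: arr=0 -> substrate=0 bound=0 product=0
t=1: arr=1 -> substrate=0 bound=1 product=0
t=2: arr=0 -> substrate=0 bound=1 product=0
t=3: arr=0 -> substrate=0 bound=0 product=1
t=4: arr=0 -> substrate=0 bound=0 product=1
t=5: arr=1 -> substrate=0 bound=1 product=1
t=6: arr=0 -> substrate=0 bound=1 product=1
t=7: arr=0 -> substrate=0 bound=0 product=2
t=8: arr=1 -> substrate=0 bound=1 product=2
t=9: arr=0 -> substrate=0 bound=1 product=2
t=10: arr=3 -> substrate=0 bound=3 product=3
t=11: arr=1 -> substrate=1 bound=3 product=3
t=12: arr=1 -> substrate=0 bound=2 product=6
t=13: arr=0 -> substrate=0 bound=2 product=6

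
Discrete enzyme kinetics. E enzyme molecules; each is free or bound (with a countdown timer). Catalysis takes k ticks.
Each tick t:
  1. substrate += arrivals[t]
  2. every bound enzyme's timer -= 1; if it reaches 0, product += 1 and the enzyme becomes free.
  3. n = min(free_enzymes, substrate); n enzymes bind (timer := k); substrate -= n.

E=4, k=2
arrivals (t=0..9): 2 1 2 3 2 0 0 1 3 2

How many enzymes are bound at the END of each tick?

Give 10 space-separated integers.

Answer: 2 3 3 4 4 3 1 1 4 4

Derivation:
t=0: arr=2 -> substrate=0 bound=2 product=0
t=1: arr=1 -> substrate=0 bound=3 product=0
t=2: arr=2 -> substrate=0 bound=3 product=2
t=3: arr=3 -> substrate=1 bound=4 product=3
t=4: arr=2 -> substrate=1 bound=4 product=5
t=5: arr=0 -> substrate=0 bound=3 product=7
t=6: arr=0 -> substrate=0 bound=1 product=9
t=7: arr=1 -> substrate=0 bound=1 product=10
t=8: arr=3 -> substrate=0 bound=4 product=10
t=9: arr=2 -> substrate=1 bound=4 product=11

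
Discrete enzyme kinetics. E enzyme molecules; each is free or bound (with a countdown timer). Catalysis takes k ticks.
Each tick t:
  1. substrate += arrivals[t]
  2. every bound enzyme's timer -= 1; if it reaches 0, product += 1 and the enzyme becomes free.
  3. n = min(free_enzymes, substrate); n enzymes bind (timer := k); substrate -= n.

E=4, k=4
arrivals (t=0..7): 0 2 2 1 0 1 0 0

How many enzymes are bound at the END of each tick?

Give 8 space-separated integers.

Answer: 0 2 4 4 4 4 2 2

Derivation:
t=0: arr=0 -> substrate=0 bound=0 product=0
t=1: arr=2 -> substrate=0 bound=2 product=0
t=2: arr=2 -> substrate=0 bound=4 product=0
t=3: arr=1 -> substrate=1 bound=4 product=0
t=4: arr=0 -> substrate=1 bound=4 product=0
t=5: arr=1 -> substrate=0 bound=4 product=2
t=6: arr=0 -> substrate=0 bound=2 product=4
t=7: arr=0 -> substrate=0 bound=2 product=4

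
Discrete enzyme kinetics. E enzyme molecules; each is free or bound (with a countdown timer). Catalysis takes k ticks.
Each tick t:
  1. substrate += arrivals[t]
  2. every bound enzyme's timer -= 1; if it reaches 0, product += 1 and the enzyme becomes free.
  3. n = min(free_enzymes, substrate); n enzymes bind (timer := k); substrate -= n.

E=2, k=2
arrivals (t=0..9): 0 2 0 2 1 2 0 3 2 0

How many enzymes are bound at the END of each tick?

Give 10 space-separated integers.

t=0: arr=0 -> substrate=0 bound=0 product=0
t=1: arr=2 -> substrate=0 bound=2 product=0
t=2: arr=0 -> substrate=0 bound=2 product=0
t=3: arr=2 -> substrate=0 bound=2 product=2
t=4: arr=1 -> substrate=1 bound=2 product=2
t=5: arr=2 -> substrate=1 bound=2 product=4
t=6: arr=0 -> substrate=1 bound=2 product=4
t=7: arr=3 -> substrate=2 bound=2 product=6
t=8: arr=2 -> substrate=4 bound=2 product=6
t=9: arr=0 -> substrate=2 bound=2 product=8

Answer: 0 2 2 2 2 2 2 2 2 2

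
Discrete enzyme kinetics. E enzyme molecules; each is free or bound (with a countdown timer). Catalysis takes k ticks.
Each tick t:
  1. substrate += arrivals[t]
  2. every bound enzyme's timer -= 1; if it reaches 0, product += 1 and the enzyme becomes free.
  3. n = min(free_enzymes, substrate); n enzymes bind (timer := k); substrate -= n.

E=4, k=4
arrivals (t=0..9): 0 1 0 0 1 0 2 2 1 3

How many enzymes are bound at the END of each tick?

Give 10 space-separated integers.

t=0: arr=0 -> substrate=0 bound=0 product=0
t=1: arr=1 -> substrate=0 bound=1 product=0
t=2: arr=0 -> substrate=0 bound=1 product=0
t=3: arr=0 -> substrate=0 bound=1 product=0
t=4: arr=1 -> substrate=0 bound=2 product=0
t=5: arr=0 -> substrate=0 bound=1 product=1
t=6: arr=2 -> substrate=0 bound=3 product=1
t=7: arr=2 -> substrate=1 bound=4 product=1
t=8: arr=1 -> substrate=1 bound=4 product=2
t=9: arr=3 -> substrate=4 bound=4 product=2

Answer: 0 1 1 1 2 1 3 4 4 4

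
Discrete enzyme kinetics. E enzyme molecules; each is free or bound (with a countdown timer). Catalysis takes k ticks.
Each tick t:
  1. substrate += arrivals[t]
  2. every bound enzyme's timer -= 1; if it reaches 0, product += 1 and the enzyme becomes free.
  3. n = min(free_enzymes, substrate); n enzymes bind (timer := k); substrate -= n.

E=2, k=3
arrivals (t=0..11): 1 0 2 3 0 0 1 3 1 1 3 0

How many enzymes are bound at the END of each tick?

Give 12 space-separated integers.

t=0: arr=1 -> substrate=0 bound=1 product=0
t=1: arr=0 -> substrate=0 bound=1 product=0
t=2: arr=2 -> substrate=1 bound=2 product=0
t=3: arr=3 -> substrate=3 bound=2 product=1
t=4: arr=0 -> substrate=3 bound=2 product=1
t=5: arr=0 -> substrate=2 bound=2 product=2
t=6: arr=1 -> substrate=2 bound=2 product=3
t=7: arr=3 -> substrate=5 bound=2 product=3
t=8: arr=1 -> substrate=5 bound=2 product=4
t=9: arr=1 -> substrate=5 bound=2 product=5
t=10: arr=3 -> substrate=8 bound=2 product=5
t=11: arr=0 -> substrate=7 bound=2 product=6

Answer: 1 1 2 2 2 2 2 2 2 2 2 2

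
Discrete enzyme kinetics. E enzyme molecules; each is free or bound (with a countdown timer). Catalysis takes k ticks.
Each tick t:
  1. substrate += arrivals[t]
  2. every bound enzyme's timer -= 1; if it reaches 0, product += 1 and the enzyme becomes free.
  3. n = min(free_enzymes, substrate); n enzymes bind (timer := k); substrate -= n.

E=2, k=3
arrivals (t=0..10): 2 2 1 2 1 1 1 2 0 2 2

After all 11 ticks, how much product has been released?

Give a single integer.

Answer: 6

Derivation:
t=0: arr=2 -> substrate=0 bound=2 product=0
t=1: arr=2 -> substrate=2 bound=2 product=0
t=2: arr=1 -> substrate=3 bound=2 product=0
t=3: arr=2 -> substrate=3 bound=2 product=2
t=4: arr=1 -> substrate=4 bound=2 product=2
t=5: arr=1 -> substrate=5 bound=2 product=2
t=6: arr=1 -> substrate=4 bound=2 product=4
t=7: arr=2 -> substrate=6 bound=2 product=4
t=8: arr=0 -> substrate=6 bound=2 product=4
t=9: arr=2 -> substrate=6 bound=2 product=6
t=10: arr=2 -> substrate=8 bound=2 product=6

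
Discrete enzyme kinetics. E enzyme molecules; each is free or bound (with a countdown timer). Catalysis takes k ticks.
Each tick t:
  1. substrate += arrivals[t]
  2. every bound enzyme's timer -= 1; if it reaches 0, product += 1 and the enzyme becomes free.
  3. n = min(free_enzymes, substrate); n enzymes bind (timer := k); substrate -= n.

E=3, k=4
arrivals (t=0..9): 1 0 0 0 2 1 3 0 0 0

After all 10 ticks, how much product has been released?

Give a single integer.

t=0: arr=1 -> substrate=0 bound=1 product=0
t=1: arr=0 -> substrate=0 bound=1 product=0
t=2: arr=0 -> substrate=0 bound=1 product=0
t=3: arr=0 -> substrate=0 bound=1 product=0
t=4: arr=2 -> substrate=0 bound=2 product=1
t=5: arr=1 -> substrate=0 bound=3 product=1
t=6: arr=3 -> substrate=3 bound=3 product=1
t=7: arr=0 -> substrate=3 bound=3 product=1
t=8: arr=0 -> substrate=1 bound=3 product=3
t=9: arr=0 -> substrate=0 bound=3 product=4

Answer: 4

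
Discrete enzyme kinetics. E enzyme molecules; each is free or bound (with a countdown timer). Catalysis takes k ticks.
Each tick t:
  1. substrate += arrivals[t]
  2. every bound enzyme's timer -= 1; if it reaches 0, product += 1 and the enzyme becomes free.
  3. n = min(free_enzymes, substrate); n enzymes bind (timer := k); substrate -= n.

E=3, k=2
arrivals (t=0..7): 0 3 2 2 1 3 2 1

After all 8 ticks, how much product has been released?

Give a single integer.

Answer: 9

Derivation:
t=0: arr=0 -> substrate=0 bound=0 product=0
t=1: arr=3 -> substrate=0 bound=3 product=0
t=2: arr=2 -> substrate=2 bound=3 product=0
t=3: arr=2 -> substrate=1 bound=3 product=3
t=4: arr=1 -> substrate=2 bound=3 product=3
t=5: arr=3 -> substrate=2 bound=3 product=6
t=6: arr=2 -> substrate=4 bound=3 product=6
t=7: arr=1 -> substrate=2 bound=3 product=9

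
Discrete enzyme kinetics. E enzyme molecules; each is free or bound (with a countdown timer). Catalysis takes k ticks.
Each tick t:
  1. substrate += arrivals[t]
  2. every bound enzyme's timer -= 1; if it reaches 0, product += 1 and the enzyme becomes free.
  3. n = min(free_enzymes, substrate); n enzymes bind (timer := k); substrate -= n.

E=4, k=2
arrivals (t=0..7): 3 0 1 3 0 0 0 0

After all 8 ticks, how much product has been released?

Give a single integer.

t=0: arr=3 -> substrate=0 bound=3 product=0
t=1: arr=0 -> substrate=0 bound=3 product=0
t=2: arr=1 -> substrate=0 bound=1 product=3
t=3: arr=3 -> substrate=0 bound=4 product=3
t=4: arr=0 -> substrate=0 bound=3 product=4
t=5: arr=0 -> substrate=0 bound=0 product=7
t=6: arr=0 -> substrate=0 bound=0 product=7
t=7: arr=0 -> substrate=0 bound=0 product=7

Answer: 7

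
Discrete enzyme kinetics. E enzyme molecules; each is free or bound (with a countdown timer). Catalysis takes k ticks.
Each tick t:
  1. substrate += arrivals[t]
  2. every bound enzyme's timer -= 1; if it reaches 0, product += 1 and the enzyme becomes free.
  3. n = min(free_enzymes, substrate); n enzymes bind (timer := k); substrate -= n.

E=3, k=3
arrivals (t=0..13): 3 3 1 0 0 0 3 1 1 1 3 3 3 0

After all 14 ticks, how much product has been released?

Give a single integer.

t=0: arr=3 -> substrate=0 bound=3 product=0
t=1: arr=3 -> substrate=3 bound=3 product=0
t=2: arr=1 -> substrate=4 bound=3 product=0
t=3: arr=0 -> substrate=1 bound=3 product=3
t=4: arr=0 -> substrate=1 bound=3 product=3
t=5: arr=0 -> substrate=1 bound=3 product=3
t=6: arr=3 -> substrate=1 bound=3 product=6
t=7: arr=1 -> substrate=2 bound=3 product=6
t=8: arr=1 -> substrate=3 bound=3 product=6
t=9: arr=1 -> substrate=1 bound=3 product=9
t=10: arr=3 -> substrate=4 bound=3 product=9
t=11: arr=3 -> substrate=7 bound=3 product=9
t=12: arr=3 -> substrate=7 bound=3 product=12
t=13: arr=0 -> substrate=7 bound=3 product=12

Answer: 12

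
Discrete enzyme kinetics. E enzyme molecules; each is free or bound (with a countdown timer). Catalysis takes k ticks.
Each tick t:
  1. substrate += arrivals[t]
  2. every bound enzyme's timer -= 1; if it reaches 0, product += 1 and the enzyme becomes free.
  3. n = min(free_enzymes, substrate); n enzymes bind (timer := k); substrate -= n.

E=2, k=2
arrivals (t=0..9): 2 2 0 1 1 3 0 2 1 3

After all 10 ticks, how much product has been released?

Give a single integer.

Answer: 8

Derivation:
t=0: arr=2 -> substrate=0 bound=2 product=0
t=1: arr=2 -> substrate=2 bound=2 product=0
t=2: arr=0 -> substrate=0 bound=2 product=2
t=3: arr=1 -> substrate=1 bound=2 product=2
t=4: arr=1 -> substrate=0 bound=2 product=4
t=5: arr=3 -> substrate=3 bound=2 product=4
t=6: arr=0 -> substrate=1 bound=2 product=6
t=7: arr=2 -> substrate=3 bound=2 product=6
t=8: arr=1 -> substrate=2 bound=2 product=8
t=9: arr=3 -> substrate=5 bound=2 product=8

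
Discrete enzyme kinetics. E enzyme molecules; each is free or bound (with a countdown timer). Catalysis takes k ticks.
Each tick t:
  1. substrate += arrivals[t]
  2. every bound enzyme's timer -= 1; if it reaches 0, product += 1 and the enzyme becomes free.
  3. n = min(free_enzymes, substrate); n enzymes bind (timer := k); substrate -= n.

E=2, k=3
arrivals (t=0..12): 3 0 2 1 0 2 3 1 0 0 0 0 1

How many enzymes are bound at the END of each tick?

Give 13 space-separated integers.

t=0: arr=3 -> substrate=1 bound=2 product=0
t=1: arr=0 -> substrate=1 bound=2 product=0
t=2: arr=2 -> substrate=3 bound=2 product=0
t=3: arr=1 -> substrate=2 bound=2 product=2
t=4: arr=0 -> substrate=2 bound=2 product=2
t=5: arr=2 -> substrate=4 bound=2 product=2
t=6: arr=3 -> substrate=5 bound=2 product=4
t=7: arr=1 -> substrate=6 bound=2 product=4
t=8: arr=0 -> substrate=6 bound=2 product=4
t=9: arr=0 -> substrate=4 bound=2 product=6
t=10: arr=0 -> substrate=4 bound=2 product=6
t=11: arr=0 -> substrate=4 bound=2 product=6
t=12: arr=1 -> substrate=3 bound=2 product=8

Answer: 2 2 2 2 2 2 2 2 2 2 2 2 2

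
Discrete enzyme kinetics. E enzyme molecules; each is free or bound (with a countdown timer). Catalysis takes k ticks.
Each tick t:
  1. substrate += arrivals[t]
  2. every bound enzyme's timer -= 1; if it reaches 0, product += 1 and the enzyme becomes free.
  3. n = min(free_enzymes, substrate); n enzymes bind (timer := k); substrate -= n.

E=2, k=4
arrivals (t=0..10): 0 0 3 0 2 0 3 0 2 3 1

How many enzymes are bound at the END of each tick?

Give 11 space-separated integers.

t=0: arr=0 -> substrate=0 bound=0 product=0
t=1: arr=0 -> substrate=0 bound=0 product=0
t=2: arr=3 -> substrate=1 bound=2 product=0
t=3: arr=0 -> substrate=1 bound=2 product=0
t=4: arr=2 -> substrate=3 bound=2 product=0
t=5: arr=0 -> substrate=3 bound=2 product=0
t=6: arr=3 -> substrate=4 bound=2 product=2
t=7: arr=0 -> substrate=4 bound=2 product=2
t=8: arr=2 -> substrate=6 bound=2 product=2
t=9: arr=3 -> substrate=9 bound=2 product=2
t=10: arr=1 -> substrate=8 bound=2 product=4

Answer: 0 0 2 2 2 2 2 2 2 2 2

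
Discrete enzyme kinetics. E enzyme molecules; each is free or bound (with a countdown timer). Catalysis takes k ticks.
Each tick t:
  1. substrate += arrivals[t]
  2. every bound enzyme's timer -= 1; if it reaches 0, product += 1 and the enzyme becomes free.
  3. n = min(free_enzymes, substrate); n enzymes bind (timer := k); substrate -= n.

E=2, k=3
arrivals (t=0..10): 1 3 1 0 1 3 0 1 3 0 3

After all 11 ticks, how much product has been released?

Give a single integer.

t=0: arr=1 -> substrate=0 bound=1 product=0
t=1: arr=3 -> substrate=2 bound=2 product=0
t=2: arr=1 -> substrate=3 bound=2 product=0
t=3: arr=0 -> substrate=2 bound=2 product=1
t=4: arr=1 -> substrate=2 bound=2 product=2
t=5: arr=3 -> substrate=5 bound=2 product=2
t=6: arr=0 -> substrate=4 bound=2 product=3
t=7: arr=1 -> substrate=4 bound=2 product=4
t=8: arr=3 -> substrate=7 bound=2 product=4
t=9: arr=0 -> substrate=6 bound=2 product=5
t=10: arr=3 -> substrate=8 bound=2 product=6

Answer: 6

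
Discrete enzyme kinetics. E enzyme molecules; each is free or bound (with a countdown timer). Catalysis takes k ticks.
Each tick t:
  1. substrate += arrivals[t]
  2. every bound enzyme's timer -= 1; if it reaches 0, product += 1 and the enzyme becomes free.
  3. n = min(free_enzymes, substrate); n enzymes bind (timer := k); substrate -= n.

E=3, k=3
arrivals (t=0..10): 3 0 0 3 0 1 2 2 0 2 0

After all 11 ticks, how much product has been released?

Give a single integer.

Answer: 9

Derivation:
t=0: arr=3 -> substrate=0 bound=3 product=0
t=1: arr=0 -> substrate=0 bound=3 product=0
t=2: arr=0 -> substrate=0 bound=3 product=0
t=3: arr=3 -> substrate=0 bound=3 product=3
t=4: arr=0 -> substrate=0 bound=3 product=3
t=5: arr=1 -> substrate=1 bound=3 product=3
t=6: arr=2 -> substrate=0 bound=3 product=6
t=7: arr=2 -> substrate=2 bound=3 product=6
t=8: arr=0 -> substrate=2 bound=3 product=6
t=9: arr=2 -> substrate=1 bound=3 product=9
t=10: arr=0 -> substrate=1 bound=3 product=9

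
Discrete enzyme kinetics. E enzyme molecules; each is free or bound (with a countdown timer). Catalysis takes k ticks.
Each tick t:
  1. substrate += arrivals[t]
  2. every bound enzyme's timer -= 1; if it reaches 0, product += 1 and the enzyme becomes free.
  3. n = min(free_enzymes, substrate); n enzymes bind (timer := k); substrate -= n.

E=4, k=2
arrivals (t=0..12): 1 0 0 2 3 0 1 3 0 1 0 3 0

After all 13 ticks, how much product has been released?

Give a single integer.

t=0: arr=1 -> substrate=0 bound=1 product=0
t=1: arr=0 -> substrate=0 bound=1 product=0
t=2: arr=0 -> substrate=0 bound=0 product=1
t=3: arr=2 -> substrate=0 bound=2 product=1
t=4: arr=3 -> substrate=1 bound=4 product=1
t=5: arr=0 -> substrate=0 bound=3 product=3
t=6: arr=1 -> substrate=0 bound=2 product=5
t=7: arr=3 -> substrate=0 bound=4 product=6
t=8: arr=0 -> substrate=0 bound=3 product=7
t=9: arr=1 -> substrate=0 bound=1 product=10
t=10: arr=0 -> substrate=0 bound=1 product=10
t=11: arr=3 -> substrate=0 bound=3 product=11
t=12: arr=0 -> substrate=0 bound=3 product=11

Answer: 11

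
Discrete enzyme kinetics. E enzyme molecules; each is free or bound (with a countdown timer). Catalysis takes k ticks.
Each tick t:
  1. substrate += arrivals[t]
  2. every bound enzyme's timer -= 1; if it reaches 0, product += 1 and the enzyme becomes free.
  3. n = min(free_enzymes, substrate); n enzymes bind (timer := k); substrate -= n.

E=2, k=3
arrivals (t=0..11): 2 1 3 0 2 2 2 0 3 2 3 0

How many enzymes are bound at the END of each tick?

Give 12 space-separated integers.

Answer: 2 2 2 2 2 2 2 2 2 2 2 2

Derivation:
t=0: arr=2 -> substrate=0 bound=2 product=0
t=1: arr=1 -> substrate=1 bound=2 product=0
t=2: arr=3 -> substrate=4 bound=2 product=0
t=3: arr=0 -> substrate=2 bound=2 product=2
t=4: arr=2 -> substrate=4 bound=2 product=2
t=5: arr=2 -> substrate=6 bound=2 product=2
t=6: arr=2 -> substrate=6 bound=2 product=4
t=7: arr=0 -> substrate=6 bound=2 product=4
t=8: arr=3 -> substrate=9 bound=2 product=4
t=9: arr=2 -> substrate=9 bound=2 product=6
t=10: arr=3 -> substrate=12 bound=2 product=6
t=11: arr=0 -> substrate=12 bound=2 product=6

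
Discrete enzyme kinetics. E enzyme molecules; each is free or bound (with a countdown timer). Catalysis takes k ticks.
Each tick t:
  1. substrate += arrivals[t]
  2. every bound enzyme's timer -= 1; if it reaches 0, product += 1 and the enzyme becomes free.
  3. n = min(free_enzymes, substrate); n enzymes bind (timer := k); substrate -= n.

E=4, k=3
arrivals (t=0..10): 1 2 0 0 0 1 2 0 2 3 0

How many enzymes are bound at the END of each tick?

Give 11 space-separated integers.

t=0: arr=1 -> substrate=0 bound=1 product=0
t=1: arr=2 -> substrate=0 bound=3 product=0
t=2: arr=0 -> substrate=0 bound=3 product=0
t=3: arr=0 -> substrate=0 bound=2 product=1
t=4: arr=0 -> substrate=0 bound=0 product=3
t=5: arr=1 -> substrate=0 bound=1 product=3
t=6: arr=2 -> substrate=0 bound=3 product=3
t=7: arr=0 -> substrate=0 bound=3 product=3
t=8: arr=2 -> substrate=0 bound=4 product=4
t=9: arr=3 -> substrate=1 bound=4 product=6
t=10: arr=0 -> substrate=1 bound=4 product=6

Answer: 1 3 3 2 0 1 3 3 4 4 4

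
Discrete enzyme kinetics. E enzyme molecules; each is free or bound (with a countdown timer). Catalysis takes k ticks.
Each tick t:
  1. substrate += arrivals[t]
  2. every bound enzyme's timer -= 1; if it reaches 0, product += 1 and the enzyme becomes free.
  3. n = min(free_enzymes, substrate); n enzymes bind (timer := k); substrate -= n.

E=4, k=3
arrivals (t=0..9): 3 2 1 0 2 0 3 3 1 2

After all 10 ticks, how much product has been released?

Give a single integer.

t=0: arr=3 -> substrate=0 bound=3 product=0
t=1: arr=2 -> substrate=1 bound=4 product=0
t=2: arr=1 -> substrate=2 bound=4 product=0
t=3: arr=0 -> substrate=0 bound=3 product=3
t=4: arr=2 -> substrate=0 bound=4 product=4
t=5: arr=0 -> substrate=0 bound=4 product=4
t=6: arr=3 -> substrate=1 bound=4 product=6
t=7: arr=3 -> substrate=2 bound=4 product=8
t=8: arr=1 -> substrate=3 bound=4 product=8
t=9: arr=2 -> substrate=3 bound=4 product=10

Answer: 10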